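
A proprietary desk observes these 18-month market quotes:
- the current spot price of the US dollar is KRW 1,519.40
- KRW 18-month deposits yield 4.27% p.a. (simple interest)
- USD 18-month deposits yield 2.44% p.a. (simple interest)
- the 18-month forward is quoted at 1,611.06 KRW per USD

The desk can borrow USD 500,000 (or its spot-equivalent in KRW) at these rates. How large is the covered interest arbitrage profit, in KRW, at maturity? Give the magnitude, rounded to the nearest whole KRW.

KRW 26,653,613

T = 18/12 years.
Keep in USD, deliver into the forward: 500,000·1.036600·1611.06 = KRW 835,012,398.00.
Swap to KRW now, deposit: 500,000·1519.40·1.064050 = KRW 808,358,785.00.
The quoted forward overvalues USD, so borrow KRW, buy USD at spot, deposit the USD at 2.44%, and sell the proceeds forward at 1,611.06.
Arbitrage profit = |835,012,398.00 − 808,358,785.00| = KRW 26,653,613.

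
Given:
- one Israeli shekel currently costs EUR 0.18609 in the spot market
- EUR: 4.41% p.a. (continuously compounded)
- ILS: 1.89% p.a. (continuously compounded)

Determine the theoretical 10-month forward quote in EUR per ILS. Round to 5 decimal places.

T = 10/12 years.
EUR accumulates by e^(0.0441×10/12) = 1.0374336.
Growth of 1 ILS over T: e^(0.0189×10/12) = 1.0158747.
Forward (EUR per ILS) = 0.18609 × 1.0374336 / 1.0158747 = 0.1900392.

0.19004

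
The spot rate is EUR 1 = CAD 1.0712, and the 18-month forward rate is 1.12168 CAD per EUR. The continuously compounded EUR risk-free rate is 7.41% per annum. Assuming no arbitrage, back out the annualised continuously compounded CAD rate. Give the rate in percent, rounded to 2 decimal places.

10.48%

T = 18/12 years.
By CIP, F/S equals the CAD-to-EUR growth ratio: 1.12168/1.0712 = 1.0471247.
The EUR side grows by e^(0.0741×18/12) = 1.1175625.
That pins the CAD growth at 1.1702273.
Take logs: ln 1.1702273 / (18/12) = 0.104799, so 10.48%.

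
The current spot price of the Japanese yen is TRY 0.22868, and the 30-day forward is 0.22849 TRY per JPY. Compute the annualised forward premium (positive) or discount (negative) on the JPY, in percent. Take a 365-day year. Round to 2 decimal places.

T = 30/365 years.
Period premium: (0.22849 − 0.22868)/0.22868 = -0.0008309.
×(1/T) gives -1.01% p.a.

-1.01%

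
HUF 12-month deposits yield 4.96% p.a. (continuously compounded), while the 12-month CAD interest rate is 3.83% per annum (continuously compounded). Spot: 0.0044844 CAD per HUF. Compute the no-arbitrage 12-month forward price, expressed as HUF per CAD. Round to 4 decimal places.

T = 1 year.
CAD accumulates by e^(0.0383×1) = 1.039042899.
HUF growth factor: e^(0.0496×1) = 1.050850672.
Forward (CAD per HUF) = 0.0044844 × 1.039042899 / 1.050850672 = 0.00443401151.
Invert for HUF per CAD: 1 / 0.00443401151 = 225.5294.

225.5294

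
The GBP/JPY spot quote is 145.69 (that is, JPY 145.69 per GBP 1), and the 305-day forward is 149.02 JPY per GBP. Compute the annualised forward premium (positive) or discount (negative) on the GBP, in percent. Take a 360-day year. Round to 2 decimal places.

+2.70%

T = 305/360 years.
Period premium: (149.02 − 145.69)/145.69 = 0.0228568.
Per annum: 0.0228568 / (305/360) = 0.026979 = 2.70%.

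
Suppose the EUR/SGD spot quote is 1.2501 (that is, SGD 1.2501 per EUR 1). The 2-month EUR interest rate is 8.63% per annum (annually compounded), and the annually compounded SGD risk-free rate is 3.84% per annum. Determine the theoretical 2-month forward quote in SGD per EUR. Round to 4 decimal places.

1.2407

T = 2/12 years.
SGD growth factor: (1 + 0.0384)^(2/12) = 1.0062999.
Growth of 1 EUR over T: (1 + 0.0863)^(2/12) = 1.0138918.
Forward (SGD per EUR) = 1.2501 × 1.0062999 / 1.0138918 = 1.240739.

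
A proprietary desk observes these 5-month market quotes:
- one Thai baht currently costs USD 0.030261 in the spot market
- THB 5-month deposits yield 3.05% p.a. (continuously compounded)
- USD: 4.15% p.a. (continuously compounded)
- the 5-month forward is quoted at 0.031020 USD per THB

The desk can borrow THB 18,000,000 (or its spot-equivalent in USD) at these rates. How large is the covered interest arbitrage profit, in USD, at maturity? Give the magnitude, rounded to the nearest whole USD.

T = 5/12 years.
Invest the THB and cover forward: 18,000,000 × 1.01278943 × 0.031020 = USD 565,501.11.
Convert at spot and invest in USD: 18,000,000 × 0.030261 × 1.01744203 = USD 554,198.64.
The quoted forward overvalues THB, so borrow USD, buy THB at spot, deposit the THB at 3.05%, and sell the proceeds forward at 0.031020.
The gap between the two covered legs is USD 11,302.

USD 11,302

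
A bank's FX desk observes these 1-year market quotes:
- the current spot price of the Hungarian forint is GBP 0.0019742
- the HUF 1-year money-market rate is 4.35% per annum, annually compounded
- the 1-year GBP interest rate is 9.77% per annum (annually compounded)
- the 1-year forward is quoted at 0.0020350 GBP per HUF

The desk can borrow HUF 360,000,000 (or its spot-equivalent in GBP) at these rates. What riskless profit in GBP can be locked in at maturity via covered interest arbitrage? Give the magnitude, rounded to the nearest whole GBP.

GBP 15,680

T = 1 year.
Route A — deposit HUF, sell forward: 360,000,000 × 1.043500 × 0.0020350 = GBP 764,468.10.
Route B — convert at spot, deposit GBP: 360,000,000 × 0.0019742 × 1.097700 = GBP 780,148.56.
The quoted forward undervalues HUF, so borrow HUF, convert to GBP at spot, deposit the GBP at 9.77%, and buy HUF forward at 0.0020350 to cover the loan.
The gap between the two covered legs is GBP 15,680.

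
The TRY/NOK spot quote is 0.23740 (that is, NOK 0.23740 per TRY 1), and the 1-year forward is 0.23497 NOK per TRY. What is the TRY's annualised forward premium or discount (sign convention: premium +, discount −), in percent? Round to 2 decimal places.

-1.02%

T = 1 year.
TRY trades forward at -1.02359% vs spot over the period.
Annualise by dividing by T: -0.0102359 / 1 = -0.010236 → -1.02%.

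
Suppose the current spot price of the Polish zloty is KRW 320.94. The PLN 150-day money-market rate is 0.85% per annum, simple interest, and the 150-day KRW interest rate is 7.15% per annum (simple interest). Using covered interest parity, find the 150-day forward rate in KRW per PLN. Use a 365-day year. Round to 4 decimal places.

329.2203

T = 150/365 years.
KRW accumulates by 1 + 0.0715×150/365 = 1.029383562.
Growth of 1 PLN over T: 1 + 0.0085×150/365 = 1.003493151.
Forward (KRW per PLN) = 320.94 × 1.029383562 / 1.003493151 = 329.220344.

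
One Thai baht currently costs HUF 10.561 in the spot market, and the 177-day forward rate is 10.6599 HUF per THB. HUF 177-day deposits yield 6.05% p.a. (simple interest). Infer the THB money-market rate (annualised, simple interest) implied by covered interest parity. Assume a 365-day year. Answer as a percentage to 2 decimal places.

T = 177/365 years.
By CIP, F/S equals the HUF-to-THB growth ratio: 10.6599/10.561 = 1.0093646.
The HUF side grows by 1 + 0.0605×177/365 = 1.0293384.
Hence g_THB = 1.0197885.
r = (1.0197885 − 1)/(177/365) = 0.040807 → 4.08%.

4.08%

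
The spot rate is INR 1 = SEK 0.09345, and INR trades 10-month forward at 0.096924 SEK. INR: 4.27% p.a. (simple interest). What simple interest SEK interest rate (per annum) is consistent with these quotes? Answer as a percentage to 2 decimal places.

T = 10/12 years.
CIP gives F = S · g_SEK/g_INR, so g_SEK/g_INR = 0.096924/0.09345 = 1.0371750.
The INR side grows by 1 + 0.0427×10/12 = 1.0355833.
That pins the SEK growth at 1.0740811.
(1.0740811 − 1)/T = 0.088897, i.e. 8.89%.

8.89%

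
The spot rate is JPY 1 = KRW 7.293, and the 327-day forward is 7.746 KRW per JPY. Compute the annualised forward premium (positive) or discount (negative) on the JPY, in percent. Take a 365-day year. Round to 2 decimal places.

+6.93%

T = 327/365 years.
JPY trades forward at +6.21144% vs spot over the period.
Annualise by dividing by T: 0.0621144 / (327/365) = 0.069333 → 6.93%.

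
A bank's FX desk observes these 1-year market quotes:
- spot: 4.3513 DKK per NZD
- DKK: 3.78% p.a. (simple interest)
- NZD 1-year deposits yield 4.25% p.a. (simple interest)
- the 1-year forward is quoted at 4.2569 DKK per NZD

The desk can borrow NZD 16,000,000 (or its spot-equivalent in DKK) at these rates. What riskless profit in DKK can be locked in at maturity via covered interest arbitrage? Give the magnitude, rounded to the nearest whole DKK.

DKK 1,247,374

T = 1 year.
Invest the NZD and cover forward: 16,000,000 × 1.042500 × 4.2569 = DKK 71,005,092.00.
Convert at spot and invest in DKK: 16,000,000 × 4.3513 × 1.037800 = DKK 72,252,466.24.
The quoted forward undervalues NZD, so borrow NZD, convert to DKK at spot, deposit the DKK at 3.78%, and buy NZD forward at 4.2569 to cover the loan.
The gap between the two covered legs is DKK 1,247,374.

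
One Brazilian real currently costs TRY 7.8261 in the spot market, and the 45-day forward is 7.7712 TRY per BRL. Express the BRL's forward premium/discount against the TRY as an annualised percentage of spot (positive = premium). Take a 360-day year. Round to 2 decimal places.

-5.61%

T = 45/360 years.
BRL trades forward at -0.70150% vs spot over the period.
Per annum: -0.0070150 / (45/360) = -0.056120 = -5.61%.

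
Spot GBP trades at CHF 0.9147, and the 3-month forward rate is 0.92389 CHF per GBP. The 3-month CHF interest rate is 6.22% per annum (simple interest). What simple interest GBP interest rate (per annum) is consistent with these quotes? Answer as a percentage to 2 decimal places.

2.18%

T = 3/12 years.
By CIP, F/S equals the CHF-to-GBP growth ratio: 0.92389/0.9147 = 1.0100470.
The CHF side grows by 1 + 0.0622×3/12 = 1.015550.
That pins the GBP growth at 1.0054483.
(1.0054483 − 1)/T = 0.021793, i.e. 2.18%.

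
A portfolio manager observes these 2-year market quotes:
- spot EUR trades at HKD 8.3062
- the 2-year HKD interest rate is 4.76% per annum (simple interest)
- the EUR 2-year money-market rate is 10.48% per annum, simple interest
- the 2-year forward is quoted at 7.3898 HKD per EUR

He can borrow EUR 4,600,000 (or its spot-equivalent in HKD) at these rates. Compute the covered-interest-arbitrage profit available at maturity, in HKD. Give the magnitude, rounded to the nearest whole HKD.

T = 2 years.
Route A — deposit EUR, sell forward: 4,600,000 × 1.209600 × 7.3898 = HKD 41,118,029.57.
Route B — convert at spot, deposit HKD: 4,600,000 × 8.3062 × 1.095200 = HKD 41,845,971.10.
The quoted forward undervalues EUR, so borrow EUR, convert to HKD at spot, deposit the HKD at 4.76%, and buy EUR forward at 7.3898 to cover the loan.
Arbitrage profit = |41,118,029.57 − 41,845,971.10| = HKD 727,942.

HKD 727,942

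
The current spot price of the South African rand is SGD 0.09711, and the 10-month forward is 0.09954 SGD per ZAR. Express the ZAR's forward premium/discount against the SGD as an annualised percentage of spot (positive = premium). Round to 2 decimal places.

+3.00%

T = 10/12 years.
Period premium: (0.09954 − 0.09711)/0.09711 = 0.0250232.
Annualise by dividing by T: 0.0250232 / (10/12) = 0.030028 → 3.00%.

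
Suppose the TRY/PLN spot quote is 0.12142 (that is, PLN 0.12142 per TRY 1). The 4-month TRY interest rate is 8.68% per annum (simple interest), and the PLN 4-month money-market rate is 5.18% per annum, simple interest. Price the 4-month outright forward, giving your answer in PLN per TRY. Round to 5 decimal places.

0.12004

T = 4/12 years.
PLN accumulates by 1 + 0.0518×4/12 = 1.0172667.
Growth of 1 TRY over T: 1 + 0.0868×4/12 = 1.0289333.
CIP: F = S · (grow PLN)/(grow TRY) = 0.12142 × 1.0172667/1.0289333 = 0.1200433 PLN per TRY.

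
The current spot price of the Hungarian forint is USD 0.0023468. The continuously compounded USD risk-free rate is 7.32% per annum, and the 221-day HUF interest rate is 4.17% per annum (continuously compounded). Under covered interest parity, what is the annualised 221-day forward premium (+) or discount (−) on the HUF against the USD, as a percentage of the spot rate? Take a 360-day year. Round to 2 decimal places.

T = 221/360 years.
No-arbitrage forward: 0.0023468 × 1.0459616 / 1.0259296 = 0.0023926229 USD/HUF.
(F − S)/S ÷ T = (0.0023926229 − 0.0023468)/0.0023468/(221/360) = 0.031807 → 3.18%.

+3.18%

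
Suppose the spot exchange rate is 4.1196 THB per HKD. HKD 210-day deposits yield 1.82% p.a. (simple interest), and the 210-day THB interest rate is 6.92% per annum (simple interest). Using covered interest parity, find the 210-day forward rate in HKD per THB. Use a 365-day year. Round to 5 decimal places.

T = 210/365 years.
THB accumulates by 1 + 0.0692×210/365 = 1.0398137.
HKD accumulates by 1 + 0.0182×210/365 = 1.0104712.
Forward (THB per HKD) = 4.1196 × 1.0398137 / 1.0104712 = 4.239227.
Quoted the other way: 1/4.239227 = 0.23589 HKD per THB.

0.23589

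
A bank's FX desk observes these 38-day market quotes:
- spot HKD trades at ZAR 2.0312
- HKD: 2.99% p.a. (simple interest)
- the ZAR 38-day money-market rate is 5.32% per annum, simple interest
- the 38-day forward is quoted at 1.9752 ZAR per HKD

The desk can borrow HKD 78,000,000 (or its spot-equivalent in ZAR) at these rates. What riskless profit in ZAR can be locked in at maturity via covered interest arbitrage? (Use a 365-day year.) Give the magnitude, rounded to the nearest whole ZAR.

T = 38/365 years.
Keep in HKD, deliver into the forward: 78,000,000·1.00311287671·1.9752 = ZAR 154,545,187.22.
Swap to ZAR now, deposit: 78,000,000·2.0312·1.00553863014 = ZAR 159,311,105.11.
The quoted forward undervalues HKD, so borrow HKD, convert to ZAR at spot, deposit the ZAR at 5.32%, and buy HKD forward at 1.9752 to cover the loan.
The gap between the two covered legs is ZAR 4,765,918.

ZAR 4,765,918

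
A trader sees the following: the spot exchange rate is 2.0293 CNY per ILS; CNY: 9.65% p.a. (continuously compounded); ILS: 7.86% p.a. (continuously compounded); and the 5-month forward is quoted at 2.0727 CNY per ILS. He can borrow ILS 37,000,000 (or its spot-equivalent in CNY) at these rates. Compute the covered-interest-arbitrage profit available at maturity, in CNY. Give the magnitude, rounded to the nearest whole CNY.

T = 5/12 years.
Route A — deposit ILS, sell forward: 37,000,000 × 1.0332921839 × 2.0727 = CNY 79,243,074.25.
Route B — convert at spot, deposit CNY: 37,000,000 × 2.0293 × 1.0410276324 = CNY 78,164,622.85.
The quoted forward overvalues ILS, so borrow CNY, buy ILS at spot, deposit the ILS at 7.86%, and sell the proceeds forward at 2.0727.
The gap between the two covered legs is CNY 1,078,451.

CNY 1,078,451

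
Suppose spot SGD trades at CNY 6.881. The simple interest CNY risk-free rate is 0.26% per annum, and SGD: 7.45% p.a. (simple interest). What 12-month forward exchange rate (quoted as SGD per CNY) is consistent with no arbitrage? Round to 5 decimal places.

T = 1 year.
CNY growth factor: 1 + 0.0026×1 = 1.002600.
SGD accumulates by 1 + 0.0745×1 = 1.074500.
Forward (CNY per SGD) = 6.881 × 1.002600 / 1.074500 = 6.420559.
Quoted the other way: 1/6.420559 = 0.15575 SGD per CNY.

0.15575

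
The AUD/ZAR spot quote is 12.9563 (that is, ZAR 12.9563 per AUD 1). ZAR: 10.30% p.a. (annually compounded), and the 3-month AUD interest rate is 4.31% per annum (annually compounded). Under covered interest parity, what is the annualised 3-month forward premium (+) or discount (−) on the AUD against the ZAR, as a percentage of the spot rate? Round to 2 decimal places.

T = 3/12 years.
CIP forward (ZAR per AUD) = 12.9563 × 1.0248112/1.0106051 = 13.1384270.
Annualised premium = (F − S)/S × (1/T) = (13.1384270 − 12.9563)/12.9563 ÷ (3/12) = 5.62%.

+5.62%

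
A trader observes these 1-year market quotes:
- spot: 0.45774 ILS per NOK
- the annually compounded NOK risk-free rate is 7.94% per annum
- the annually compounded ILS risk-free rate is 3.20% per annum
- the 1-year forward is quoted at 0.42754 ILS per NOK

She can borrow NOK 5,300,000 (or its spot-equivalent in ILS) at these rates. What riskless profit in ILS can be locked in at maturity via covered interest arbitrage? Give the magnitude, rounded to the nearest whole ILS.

T = 1 year.
Route A — deposit NOK, sell forward: 5,300,000 × 1.079400 × 0.42754 = ILS 2,445,879.38.
Route B — convert at spot, deposit ILS: 5,300,000 × 0.45774 × 1.032000 = ILS 2,503,654.70.
The quoted forward undervalues NOK, so borrow NOK, convert to ILS at spot, deposit the ILS at 3.20%, and buy NOK forward at 0.42754 to cover the loan.
Arbitrage profit = |2,445,879.38 − 2,503,654.70| = ILS 57,775.

ILS 57,775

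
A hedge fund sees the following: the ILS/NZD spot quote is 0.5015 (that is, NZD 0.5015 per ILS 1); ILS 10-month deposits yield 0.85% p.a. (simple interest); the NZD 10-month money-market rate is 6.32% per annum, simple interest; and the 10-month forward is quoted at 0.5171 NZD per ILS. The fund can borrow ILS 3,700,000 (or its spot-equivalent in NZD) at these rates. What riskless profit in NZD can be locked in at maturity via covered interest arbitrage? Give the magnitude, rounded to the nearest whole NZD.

NZD 26,453

T = 10/12 years.
Keep in ILS, deliver into the forward: 3,700,000·1.007083333·0.5171 = NZD 1,926,822.33.
Swap to NZD now, deposit: 3,700,000·0.5015·1.052666667 = NZD 1,953,275.63.
The quoted forward undervalues ILS, so borrow ILS, convert to NZD at spot, deposit the NZD at 6.32%, and buy ILS forward at 0.5171 to cover the loan.
The gap between the two covered legs is NZD 26,453.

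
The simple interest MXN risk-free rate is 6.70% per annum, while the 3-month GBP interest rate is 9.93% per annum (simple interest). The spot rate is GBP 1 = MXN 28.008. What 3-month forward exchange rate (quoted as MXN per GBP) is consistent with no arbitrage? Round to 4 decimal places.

T = 3/12 years.
Growth of 1 MXN over T: 1 + 0.0670×3/12 = 1.016750.
Growth of 1 GBP over T: 1 + 0.0993×3/12 = 1.024825.
CIP: F = S · (grow MXN)/(grow GBP) = 28.008 × 1.016750/1.024825 = 27.787314 MXN per GBP.

27.7873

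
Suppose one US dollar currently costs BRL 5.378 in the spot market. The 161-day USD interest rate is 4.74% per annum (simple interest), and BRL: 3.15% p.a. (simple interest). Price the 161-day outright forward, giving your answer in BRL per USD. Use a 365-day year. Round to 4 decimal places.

T = 161/365 years.
BRL accumulates by 1 + 0.0315×161/365 = 1.0138945.
Growth of 1 USD over T: 1 + 0.0474×161/365 = 1.0209079.
Forward (BRL per USD) = 5.378 × 1.0138945 / 1.0209079 = 5.341054.

5.3411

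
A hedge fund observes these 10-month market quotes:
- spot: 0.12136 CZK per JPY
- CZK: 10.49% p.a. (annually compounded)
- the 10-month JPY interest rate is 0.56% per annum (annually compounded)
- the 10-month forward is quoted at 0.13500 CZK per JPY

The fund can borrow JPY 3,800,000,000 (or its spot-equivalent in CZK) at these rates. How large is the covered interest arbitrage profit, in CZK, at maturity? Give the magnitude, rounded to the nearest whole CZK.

CZK 14,249,915

T = 10/12 years.
Route A — deposit JPY, sell forward: 3,800,000,000 × 1.00466449362 × 0.13500 = CZK 515,392,885.23.
Route B — convert at spot, deposit CZK: 3,800,000,000 × 0.12136 × 1.08668201149 = CZK 501,142,969.87.
The quoted forward overvalues JPY, so borrow CZK, buy JPY at spot, deposit the JPY at 0.56%, and sell the proceeds forward at 0.13500.
The gap between the two covered legs is CZK 14,249,915.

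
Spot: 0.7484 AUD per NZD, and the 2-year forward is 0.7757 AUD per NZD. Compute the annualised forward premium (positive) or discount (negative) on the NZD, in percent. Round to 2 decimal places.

T = 2 years.
Period premium: (0.7757 − 0.7484)/0.7484 = 0.0364778.
×(1/T) gives 1.82% p.a.

+1.82%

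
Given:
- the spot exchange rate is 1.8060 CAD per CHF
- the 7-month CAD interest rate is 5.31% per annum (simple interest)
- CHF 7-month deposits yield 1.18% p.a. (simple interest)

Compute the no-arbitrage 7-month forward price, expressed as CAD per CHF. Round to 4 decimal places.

T = 7/12 years.
CAD accumulates by 1 + 0.0531×7/12 = 1.030975.
CHF growth factor: 1 + 0.0118×7/12 = 1.0068833.
So F = 1.806 × 1.030975 / 1.0068833 = 1.849212 (CAD/CHF).

1.8492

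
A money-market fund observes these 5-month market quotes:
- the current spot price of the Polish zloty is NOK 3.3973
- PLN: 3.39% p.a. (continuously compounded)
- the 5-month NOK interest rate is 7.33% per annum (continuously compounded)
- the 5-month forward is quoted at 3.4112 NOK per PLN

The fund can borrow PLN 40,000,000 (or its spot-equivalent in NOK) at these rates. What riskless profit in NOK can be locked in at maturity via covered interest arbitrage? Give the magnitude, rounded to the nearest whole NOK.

NOK 1,717,394

T = 5/12 years.
Invest the PLN and cover forward: 40,000,000 × 1.01422522917 × 3.4112 = NOK 138,389,004.07.
Convert at spot and invest in NOK: 40,000,000 × 3.3973 × 1.03101284802 = NOK 140,106,397.94.
The quoted forward undervalues PLN, so borrow PLN, convert to NOK at spot, deposit the NOK at 7.33%, and buy PLN forward at 3.4112 to cover the loan.
The gap between the two covered legs is NOK 1,717,394.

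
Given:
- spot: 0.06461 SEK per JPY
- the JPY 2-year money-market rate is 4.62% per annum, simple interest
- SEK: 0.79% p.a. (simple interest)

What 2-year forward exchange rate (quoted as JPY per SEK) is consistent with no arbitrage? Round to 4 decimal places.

T = 2 years.
SEK growth factor: 1 + 0.0079×2 = 1.015800.
JPY accumulates by 1 + 0.0462×2 = 1.092400.
CIP: F = S · (grow SEK)/(grow JPY) = 0.06461 × 1.015800/1.092400 = 0.060079493 SEK per JPY.
Invert for JPY per SEK: 1 / 0.060079493 = 16.6446.

16.6446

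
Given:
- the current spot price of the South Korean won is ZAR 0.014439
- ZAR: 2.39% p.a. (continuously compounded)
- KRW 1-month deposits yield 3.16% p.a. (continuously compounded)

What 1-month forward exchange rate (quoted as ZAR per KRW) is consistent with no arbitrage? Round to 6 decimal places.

T = 1/12 years.
ZAR growth factor: e^(0.0239×1/12) = 1.0019937.
KRW growth factor: e^(0.0316×1/12) = 1.0026368.
CIP: F = S · (grow ZAR)/(grow KRW) = 0.014439 × 1.0019937/1.0026368 = 0.01442974 ZAR per KRW.

0.014430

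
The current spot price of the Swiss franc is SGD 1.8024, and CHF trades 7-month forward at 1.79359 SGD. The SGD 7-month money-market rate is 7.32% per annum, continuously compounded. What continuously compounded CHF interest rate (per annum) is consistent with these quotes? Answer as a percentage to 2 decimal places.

T = 7/12 years.
By CIP, F/S equals the SGD-to-CHF growth ratio: 1.79359/1.8024 = 0.9951121.
The SGD side grows by e^(0.0732×7/12) = 1.0436248.
That pins the CHF growth at 1.048751.
Take logs: ln 1.048751 / (7/12) = 0.081600, so 8.16%.

8.16%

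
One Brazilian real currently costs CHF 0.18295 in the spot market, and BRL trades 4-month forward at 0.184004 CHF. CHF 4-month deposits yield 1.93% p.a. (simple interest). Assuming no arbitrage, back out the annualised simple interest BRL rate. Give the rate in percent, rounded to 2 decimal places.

0.20%

T = 4/12 years.
By CIP, F/S equals the CHF-to-BRL growth ratio: 0.184004/0.18295 = 1.0057611.
The CHF side grows by 1 + 0.0193×4/12 = 1.0064333.
So the BRL growth factor = 1.0006683.
r = (1.0006683 − 1)/(4/12) = 0.002005 → 0.20%.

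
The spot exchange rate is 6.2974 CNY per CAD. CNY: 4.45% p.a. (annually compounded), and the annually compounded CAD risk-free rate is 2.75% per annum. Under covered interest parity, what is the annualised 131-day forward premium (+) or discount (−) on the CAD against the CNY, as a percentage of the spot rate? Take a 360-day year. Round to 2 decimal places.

T = 131/360 years.
CIP forward (CNY per CAD) = 6.2974 × 1.0159693/1.0099207 = 6.3351163.
(F − S)/S ÷ T = (6.3351163 − 6.2974)/6.2974/(131/360) = 0.016459 → 1.65%.

+1.65%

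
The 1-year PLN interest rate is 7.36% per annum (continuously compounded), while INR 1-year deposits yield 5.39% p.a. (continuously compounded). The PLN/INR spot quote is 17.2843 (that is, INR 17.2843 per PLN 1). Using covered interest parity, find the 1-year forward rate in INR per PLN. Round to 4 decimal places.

16.9471

T = 1 year.
Growth of 1 INR over T: e^(0.0539×1) = 1.05537906.
Growth of 1 PLN over T: e^(0.0736×1) = 1.07637617.
So F = 17.2843 × 1.05537906 / 1.07637617 = 16.947131 (INR/PLN).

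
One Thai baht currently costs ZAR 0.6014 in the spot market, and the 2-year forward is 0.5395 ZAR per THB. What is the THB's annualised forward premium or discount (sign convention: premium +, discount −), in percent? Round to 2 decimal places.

T = 2 years.
THB trades forward at -10.29265% vs spot over the period.
Per annum: -0.1029265 / 2 = -0.051463 = -5.15%.

-5.15%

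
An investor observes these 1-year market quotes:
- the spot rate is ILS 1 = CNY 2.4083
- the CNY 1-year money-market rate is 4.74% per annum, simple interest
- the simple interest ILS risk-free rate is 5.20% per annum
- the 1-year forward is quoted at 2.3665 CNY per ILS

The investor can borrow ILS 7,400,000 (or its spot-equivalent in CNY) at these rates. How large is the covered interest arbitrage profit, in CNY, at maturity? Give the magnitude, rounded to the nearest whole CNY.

CNY 243,426

T = 1 year.
Route A — deposit ILS, sell forward: 7,400,000 × 1.052000 × 2.3665 = CNY 18,422,729.20.
Route B — convert at spot, deposit CNY: 7,400,000 × 2.4083 × 1.047400 = CNY 18,666,155.31.
The quoted forward undervalues ILS, so borrow ILS, convert to CNY at spot, deposit the CNY at 4.74%, and buy ILS forward at 2.3665 to cover the loan.
Profit = 18,666,155.31 − 18,422,729.20 = CNY 243,426.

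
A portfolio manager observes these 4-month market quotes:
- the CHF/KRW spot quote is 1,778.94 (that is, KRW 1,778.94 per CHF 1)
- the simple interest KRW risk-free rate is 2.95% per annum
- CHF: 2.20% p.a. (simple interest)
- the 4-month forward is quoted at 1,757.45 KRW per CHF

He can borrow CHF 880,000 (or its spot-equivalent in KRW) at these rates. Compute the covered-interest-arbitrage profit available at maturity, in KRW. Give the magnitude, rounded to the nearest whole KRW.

KRW 22,963,550

T = 4/12 years.
Invest the CHF and cover forward: 880,000 × 1.007333333333 × 1757.45 = KRW 1,557,897,410.67.
Convert at spot and invest in KRW: 880,000 × 1778.94 × 1.009833333333 = KRW 1,580,860,960.80.
The quoted forward undervalues CHF, so borrow CHF, convert to KRW at spot, deposit the KRW at 2.95%, and buy CHF forward at 1,757.45 to cover the loan.
The gap between the two covered legs is KRW 22,963,550.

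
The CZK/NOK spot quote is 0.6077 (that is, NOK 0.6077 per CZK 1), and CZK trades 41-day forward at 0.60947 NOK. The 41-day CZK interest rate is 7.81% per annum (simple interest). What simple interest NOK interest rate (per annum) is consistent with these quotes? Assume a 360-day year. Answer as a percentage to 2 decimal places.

T = 41/360 years.
CIP gives F = S · g_NOK/g_CZK, so g_NOK/g_CZK = 0.60947/0.6077 = 1.0029126.
CZK growth factor: 1 + 0.0781×41/360 = 1.0088947.
That pins the NOK growth at 1.0118332.
r = (1.0118332 − 1)/(41/360) = 0.103901 → 10.39%.

10.39%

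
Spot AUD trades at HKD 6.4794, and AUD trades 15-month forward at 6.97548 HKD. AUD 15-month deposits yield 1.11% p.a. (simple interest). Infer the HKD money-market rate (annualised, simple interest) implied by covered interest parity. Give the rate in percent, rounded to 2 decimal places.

T = 15/12 years.
By CIP, F/S equals the HKD-to-AUD growth ratio: 6.97548/6.4794 = 1.0765626.
AUD growth factor: 1 + 0.0111×15/12 = 1.013875.
That pins the HKD growth at 1.0914999.
(1.0914999 − 1)/T = 0.073200, i.e. 7.32%.

7.32%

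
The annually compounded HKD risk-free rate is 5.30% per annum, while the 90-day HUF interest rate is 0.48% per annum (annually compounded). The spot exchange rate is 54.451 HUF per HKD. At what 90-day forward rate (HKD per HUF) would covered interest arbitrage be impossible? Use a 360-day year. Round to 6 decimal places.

T = 90/360 years.
HUF growth factor: (1 + 0.0048)^(90/360) = 1.0011978.
Growth of 1 HKD over T: (1 + 0.0530)^(90/360) = 1.0129945.
Forward (HUF per HKD) = 54.451 × 1.0011978 / 1.0129945 = 53.81690.
Invert for HKD per HUF: 1 / 53.81690 = 0.018582.

0.018582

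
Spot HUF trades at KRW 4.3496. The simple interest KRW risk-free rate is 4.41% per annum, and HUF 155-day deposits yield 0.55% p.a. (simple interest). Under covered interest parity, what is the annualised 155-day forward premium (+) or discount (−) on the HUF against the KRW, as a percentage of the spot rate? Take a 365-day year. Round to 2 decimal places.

+3.85%

T = 155/365 years.
CIP forward (KRW per HUF) = 4.3496 × 1.0187274/1.0023356 = 4.4207316.
Annualised premium = (F − S)/S × (1/T) = (4.4207316 − 4.3496)/4.3496 ÷ (155/365) = 3.85%.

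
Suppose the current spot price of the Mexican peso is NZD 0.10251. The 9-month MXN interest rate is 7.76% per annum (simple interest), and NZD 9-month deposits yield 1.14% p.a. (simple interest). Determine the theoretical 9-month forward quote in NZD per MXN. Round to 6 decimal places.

0.097700

T = 9/12 years.
Growth of 1 NZD over T: 1 + 0.0114×9/12 = 1.008550.
MXN accumulates by 1 + 0.0776×9/12 = 1.058200.
So F = 0.10251 × 1.008550 / 1.058200 = 0.09770030 (NZD/MXN).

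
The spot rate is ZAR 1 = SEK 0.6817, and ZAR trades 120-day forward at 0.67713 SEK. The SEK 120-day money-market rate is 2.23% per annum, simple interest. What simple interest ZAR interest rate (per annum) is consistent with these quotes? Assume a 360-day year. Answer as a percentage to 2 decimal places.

4.27%

T = 120/360 years.
F/S = 0.67713/0.6817 = 0.9932962 = (growth of SEK) / (growth of ZAR).
The SEK side grows by 1 + 0.0223×120/360 = 1.0074333.
So the ZAR growth factor = 1.0142325.
r = (1.0142325 − 1)/(120/360) = 0.042698 → 4.27%.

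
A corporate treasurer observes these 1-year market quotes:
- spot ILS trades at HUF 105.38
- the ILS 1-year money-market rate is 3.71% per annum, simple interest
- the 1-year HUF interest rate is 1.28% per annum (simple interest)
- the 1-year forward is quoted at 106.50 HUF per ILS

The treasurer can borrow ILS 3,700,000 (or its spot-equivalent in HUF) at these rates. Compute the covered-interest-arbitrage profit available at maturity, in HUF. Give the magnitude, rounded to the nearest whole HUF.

T = 1 year.
Invest the ILS and cover forward: 3,700,000 × 1.037100 × 106.50 = HUF 408,669,255.00.
Convert at spot and invest in HUF: 3,700,000 × 105.38 × 1.012800 = HUF 394,896,796.80.
The quoted forward overvalues ILS, so borrow HUF, buy ILS at spot, deposit the ILS at 3.71%, and sell the proceeds forward at 106.50.
The gap between the two covered legs is HUF 13,772,458.

HUF 13,772,458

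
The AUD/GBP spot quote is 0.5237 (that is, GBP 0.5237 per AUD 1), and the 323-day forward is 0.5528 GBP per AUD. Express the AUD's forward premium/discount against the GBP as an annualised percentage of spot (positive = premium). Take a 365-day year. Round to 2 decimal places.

+6.28%

T = 323/365 years.
Period premium: (0.5528 − 0.5237)/0.5237 = 0.0555662.
Per annum: 0.0555662 / (323/365) = 0.062792 = 6.28%.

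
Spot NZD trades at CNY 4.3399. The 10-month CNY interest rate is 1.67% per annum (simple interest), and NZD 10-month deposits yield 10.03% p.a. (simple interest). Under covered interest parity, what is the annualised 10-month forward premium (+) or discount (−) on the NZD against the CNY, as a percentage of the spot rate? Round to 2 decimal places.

T = 10/12 years.
F = S · g_CNY/g_NZD = 4.3399 × 1.0139167/1.0835833 = 4.0608757.
(F − S)/S ÷ T = (4.0608757 − 4.3399)/4.3399/(10/12) = -0.077151 → -7.72%.

-7.72%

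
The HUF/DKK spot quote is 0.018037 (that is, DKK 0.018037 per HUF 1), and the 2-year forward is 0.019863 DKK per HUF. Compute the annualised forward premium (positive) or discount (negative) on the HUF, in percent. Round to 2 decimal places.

T = 2 years.
Period premium: (0.019863 − 0.018037)/0.018037 = 0.1012363.
×(1/T) gives 5.06% p.a.

+5.06%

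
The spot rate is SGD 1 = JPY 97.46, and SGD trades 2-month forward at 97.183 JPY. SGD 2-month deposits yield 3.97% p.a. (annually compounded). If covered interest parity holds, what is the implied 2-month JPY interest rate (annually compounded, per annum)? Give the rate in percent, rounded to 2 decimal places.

2.21%

T = 2/12 years.
F/S = 97.183/97.46 = 0.9971578 = (growth of JPY) / (growth of SGD).
The SGD side grows by (1 + 0.0397)^(2/12) = 1.0065098.
Hence g_JPY = 1.0036491.
r = 1.0036491^(12/2) − 1 = 0.022095 → 2.21%.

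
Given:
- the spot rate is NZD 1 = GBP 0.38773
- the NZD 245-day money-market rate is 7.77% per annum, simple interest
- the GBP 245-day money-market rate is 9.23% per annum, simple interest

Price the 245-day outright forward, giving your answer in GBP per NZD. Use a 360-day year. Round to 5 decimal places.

T = 245/360 years.
GBP accumulates by 1 + 0.0923×245/360 = 1.0628153.
NZD accumulates by 1 + 0.0777×245/360 = 1.0528792.
CIP: F = S · (grow GBP)/(grow NZD) = 0.38773 × 1.0628153/1.0528792 = 0.3913890 GBP per NZD.

0.39139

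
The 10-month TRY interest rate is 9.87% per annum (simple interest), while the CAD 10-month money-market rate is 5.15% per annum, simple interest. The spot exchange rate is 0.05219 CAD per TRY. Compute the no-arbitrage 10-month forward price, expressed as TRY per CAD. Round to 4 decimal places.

T = 10/12 years.
Growth of 1 CAD over T: 1 + 0.0515×10/12 = 1.04291667.
TRY growth factor: 1 + 0.0987×10/12 = 1.082250.
CIP: F = S · (grow CAD)/(grow TRY) = 0.05219 × 1.04291667/1.082250 = 0.050293205 CAD per TRY.
Invert for TRY per CAD: 1 / 0.050293205 = 19.8834.

19.8834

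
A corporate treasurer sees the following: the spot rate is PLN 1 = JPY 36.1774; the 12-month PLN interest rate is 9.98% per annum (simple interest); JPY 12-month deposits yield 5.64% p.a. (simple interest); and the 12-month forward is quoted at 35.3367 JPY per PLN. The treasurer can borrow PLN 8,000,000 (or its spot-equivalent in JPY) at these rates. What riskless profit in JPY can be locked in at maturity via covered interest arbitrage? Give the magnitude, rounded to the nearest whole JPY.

T = 1 year.
Invest the PLN and cover forward: 8,000,000 × 1.099800 × 35.3367 = JPY 310,906,421.28.
Convert at spot and invest in JPY: 8,000,000 × 36.1774 × 1.056400 = JPY 305,742,442.88.
The quoted forward overvalues PLN, so borrow JPY, buy PLN at spot, deposit the PLN at 9.98%, and sell the proceeds forward at 35.3367.
The gap between the two covered legs is JPY 5,163,978.

JPY 5,163,978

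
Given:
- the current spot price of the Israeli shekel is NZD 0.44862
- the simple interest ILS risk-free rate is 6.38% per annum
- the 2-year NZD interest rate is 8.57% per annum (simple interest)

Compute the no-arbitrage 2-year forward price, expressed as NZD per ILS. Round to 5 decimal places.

0.46605

T = 2 years.
NZD growth factor: 1 + 0.0857×2 = 1.171400.
Growth of 1 ILS over T: 1 + 0.0638×2 = 1.127600.
So F = 0.44862 × 1.171400 / 1.127600 = 0.4660460 (NZD/ILS).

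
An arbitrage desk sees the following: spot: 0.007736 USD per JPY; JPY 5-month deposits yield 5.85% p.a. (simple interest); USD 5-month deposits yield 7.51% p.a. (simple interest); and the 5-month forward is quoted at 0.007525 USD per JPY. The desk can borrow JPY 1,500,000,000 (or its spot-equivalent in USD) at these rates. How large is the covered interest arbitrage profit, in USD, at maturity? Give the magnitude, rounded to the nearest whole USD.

USD 404,476

T = 5/12 years.
Route A — deposit JPY, sell forward: 1,500,000,000 × 1.024375 × 0.007525 = USD 11,562,632.81.
Route B — convert at spot, deposit USD: 1,500,000,000 × 0.007736 × 1.0312916667 = USD 11,967,108.50.
The quoted forward undervalues JPY, so borrow JPY, convert to USD at spot, deposit the USD at 7.51%, and buy JPY forward at 0.007525 to cover the loan.
The gap between the two covered legs is USD 404,476.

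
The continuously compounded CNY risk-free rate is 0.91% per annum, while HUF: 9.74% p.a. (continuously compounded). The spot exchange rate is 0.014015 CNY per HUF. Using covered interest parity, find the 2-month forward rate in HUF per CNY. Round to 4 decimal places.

72.4100

T = 2/12 years.
CNY accumulates by e^(0.0091×2/12) = 1.00151782.
HUF accumulates by e^(0.0974×2/12) = 1.01636581.
CIP: F = S · (grow CNY)/(grow HUF) = 0.014015 × 1.00151782/1.01636581 = 0.013810256 CNY per HUF.
Invert for HUF per CNY: 1 / 0.013810256 = 72.4100.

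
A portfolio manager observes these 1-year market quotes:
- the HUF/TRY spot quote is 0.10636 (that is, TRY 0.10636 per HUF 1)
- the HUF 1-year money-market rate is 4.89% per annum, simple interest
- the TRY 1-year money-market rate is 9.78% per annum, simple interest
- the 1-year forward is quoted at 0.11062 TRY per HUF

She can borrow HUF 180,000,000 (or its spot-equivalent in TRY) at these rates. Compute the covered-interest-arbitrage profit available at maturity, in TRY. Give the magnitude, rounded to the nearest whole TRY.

TRY 131,884

T = 1 year.
Route A — deposit HUF, sell forward: 180,000,000 × 1.048900 × 0.11062 = TRY 20,885,277.24.
Route B — convert at spot, deposit TRY: 180,000,000 × 0.10636 × 1.097800 = TRY 21,017,161.44.
The quoted forward undervalues HUF, so borrow HUF, convert to TRY at spot, deposit the TRY at 9.78%, and buy HUF forward at 0.11062 to cover the loan.
The gap between the two covered legs is TRY 131,884.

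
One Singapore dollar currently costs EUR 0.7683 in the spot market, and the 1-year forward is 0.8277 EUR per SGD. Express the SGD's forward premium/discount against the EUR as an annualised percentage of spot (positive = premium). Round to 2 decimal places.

T = 1 year.
SGD trades forward at +7.73135% vs spot over the period.
Annualise by dividing by T: 0.0773135 / 1 = 0.077313 → 7.73%.

+7.73%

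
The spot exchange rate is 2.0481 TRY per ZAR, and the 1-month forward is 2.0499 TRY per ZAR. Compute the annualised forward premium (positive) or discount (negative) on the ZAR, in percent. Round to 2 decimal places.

T = 1/12 years.
Period premium: (2.0499 − 2.0481)/2.0481 = 0.0008789.
Annualise by dividing by T: 0.0008789 / (1/12) = 0.010547 → 1.05%.

+1.05%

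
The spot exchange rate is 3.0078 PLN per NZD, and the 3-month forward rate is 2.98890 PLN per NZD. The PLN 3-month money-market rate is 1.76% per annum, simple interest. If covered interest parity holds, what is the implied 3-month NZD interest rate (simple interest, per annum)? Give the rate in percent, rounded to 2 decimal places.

4.30%

T = 3/12 years.
By CIP, F/S equals the PLN-to-NZD growth ratio: 2.9889/3.0078 = 0.9937163.
PLN growth factor: 1 + 0.0176×3/12 = 1.004400.
That pins the NZD growth at 1.0107513.
(1.0107513 − 1)/T = 0.043005, i.e. 4.30%.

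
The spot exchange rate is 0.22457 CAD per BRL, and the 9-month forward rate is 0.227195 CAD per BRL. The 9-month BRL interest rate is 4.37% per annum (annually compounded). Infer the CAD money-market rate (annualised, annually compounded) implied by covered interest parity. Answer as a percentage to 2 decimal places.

6.00%

T = 9/12 years.
CIP gives F = S · g_CAD/g_BRL, so g_CAD/g_BRL = 0.227195/0.22457 = 1.0116890.
BRL growth factor: (1 + 0.0437)^(9/12) = 1.0325991.
So the CAD growth factor = 1.0446692.
Annualise: 1.0446692^(12/9) − 1 = 0.059998 = 6.00%.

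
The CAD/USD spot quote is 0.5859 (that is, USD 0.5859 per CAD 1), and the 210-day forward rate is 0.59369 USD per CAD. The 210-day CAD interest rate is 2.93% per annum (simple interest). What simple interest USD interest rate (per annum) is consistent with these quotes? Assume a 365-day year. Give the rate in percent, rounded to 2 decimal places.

T = 210/365 years.
CIP gives F = S · g_USD/g_CAD, so g_USD/g_CAD = 0.59369/0.5859 = 1.0132958.
The CAD side grows by 1 + 0.0293×210/365 = 1.0168575.
Hence g_USD = 1.0303774.
(1.0303774 − 1)/T = 0.052799, i.e. 5.28%.

5.28%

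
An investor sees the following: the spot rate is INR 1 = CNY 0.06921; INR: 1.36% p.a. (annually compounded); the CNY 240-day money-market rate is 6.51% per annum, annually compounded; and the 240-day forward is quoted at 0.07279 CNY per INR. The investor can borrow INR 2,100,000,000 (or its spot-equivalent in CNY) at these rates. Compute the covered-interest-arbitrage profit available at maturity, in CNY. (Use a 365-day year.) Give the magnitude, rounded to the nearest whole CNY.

CNY 2,727,786

T = 240/365 years.
Route A — deposit INR, sell forward: 2,100,000,000 × 1.00892176657 × 0.07279 = CNY 154,222,772.32.
Route B — convert at spot, deposit CNY: 2,100,000,000 × 0.06921 × 1.04234170822 = CNY 151,494,986.21.
The quoted forward overvalues INR, so borrow CNY, buy INR at spot, deposit the INR at 1.36%, and sell the proceeds forward at 0.07279.
The gap between the two covered legs is CNY 2,727,786.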